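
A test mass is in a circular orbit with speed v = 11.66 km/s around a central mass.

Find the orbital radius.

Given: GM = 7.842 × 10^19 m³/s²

Convert to SI: v = 11.66 km/s = 11660 m/s.
For a circular orbit, v² = GM / r, so r = GM / v².
r = 7.842e+19 / (11660)² m ≈ 5.768e+11 m = 576.8 Gm.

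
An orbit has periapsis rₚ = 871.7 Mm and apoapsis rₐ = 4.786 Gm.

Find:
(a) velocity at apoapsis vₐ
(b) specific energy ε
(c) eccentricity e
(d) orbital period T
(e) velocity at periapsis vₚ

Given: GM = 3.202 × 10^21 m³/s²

Convert to SI: rₚ = 871.7 Mm = 8.717e+08 m; rₐ = 4.786 Gm = 4.786e+09 m.
(a) With a = (rₚ + rₐ)/2 = 2.82885e+09 m, vₐ = √(GM (2/rₐ − 1/a)) = √(3.202e+21 · (2/4.786e+09 − 1/2.82885e+09)) m/s ≈ 4.54e+05 m/s
(b) With a = (rₚ + rₐ)/2 = 2.82885e+09 m, ε = −GM/(2a) = −3.202e+21/(2 · 2.82885e+09) J/kg ≈ -5.66e+11 J/kg
(c) e = (rₐ − rₚ)/(rₐ + rₚ) = (4.786e+09 − 8.717e+08)/(4.786e+09 + 8.717e+08) ≈ 0.6919
(d) With a = (rₚ + rₐ)/2 = 2.82885e+09 m, T = 2π √(a³/GM) = 2π √((2.82885e+09)³/3.202e+21) s ≈ 1.671e+04 s
(e) With a = (rₚ + rₐ)/2 = 2.82885e+09 m, vₚ = √(GM (2/rₚ − 1/a)) = √(3.202e+21 · (2/8.717e+08 − 1/2.82885e+09)) m/s ≈ 2.493e+06 m/s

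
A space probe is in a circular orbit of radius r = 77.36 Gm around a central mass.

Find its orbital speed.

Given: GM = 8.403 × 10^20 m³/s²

Convert to SI: r = 77.36 Gm = 7.736e+10 m.
For a circular orbit, gravity supplies the centripetal force, so v = √(GM / r).
v = √(8.403e+20 / 7.736e+10) m/s ≈ 1.042e+05 m/s = 104.2 km/s.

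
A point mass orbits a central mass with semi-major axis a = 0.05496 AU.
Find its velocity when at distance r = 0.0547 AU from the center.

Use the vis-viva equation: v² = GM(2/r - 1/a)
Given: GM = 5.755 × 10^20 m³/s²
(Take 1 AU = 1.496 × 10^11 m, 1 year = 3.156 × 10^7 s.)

Convert to SI: a = 0.05496 AU = 8.22202e+09 m; r = 0.0547 AU = 8.18312e+09 m.
Vis-viva: v = √(GM · (2/r − 1/a)).
2/r − 1/a = 2/8.18312e+09 − 1/8.22202e+09 = 1.22781e-10 m⁻¹.
v = √(5.755e+20 · 1.22781e-10) m/s ≈ 2.658e+05 m/s = 56.08 AU/year.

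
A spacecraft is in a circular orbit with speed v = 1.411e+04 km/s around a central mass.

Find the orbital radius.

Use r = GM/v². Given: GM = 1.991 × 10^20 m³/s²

Convert to SI: v = 1.411e+04 km/s = 1.411e+07 m/s.
For a circular orbit, v² = GM / r, so r = GM / v².
r = 1.991e+20 / (1.411e+07)² m ≈ 1e+06 m = 1 Mm.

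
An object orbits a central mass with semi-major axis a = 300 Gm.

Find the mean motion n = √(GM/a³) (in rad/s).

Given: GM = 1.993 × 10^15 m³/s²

Convert to SI: a = 300 Gm = 3e+11 m.
n = √(GM / a³).
n = √(1.993e+15 / (3e+11)³) rad/s ≈ 2.717e-10 rad/s.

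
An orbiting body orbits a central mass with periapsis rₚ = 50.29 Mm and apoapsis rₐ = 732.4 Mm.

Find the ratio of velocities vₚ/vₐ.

Convert to SI: rₚ = 50.29 Mm = 5.029e+07 m; rₐ = 732.4 Mm = 7.324e+08 m.
Conservation of angular momentum gives rₚvₚ = rₐvₐ, so vₚ/vₐ = rₐ/rₚ.
vₚ/vₐ = 7.324e+08 / 5.029e+07 ≈ 14.56.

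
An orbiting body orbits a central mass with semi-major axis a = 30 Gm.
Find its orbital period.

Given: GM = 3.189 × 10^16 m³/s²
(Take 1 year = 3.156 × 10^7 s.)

Convert to SI: a = 30 Gm = 3e+10 m.
Kepler's third law: T = 2π √(a³ / GM).
Substituting a = 3e+10 m and GM = 3.189e+16 m³/s²:
T = 2π √((3e+10)³ / 3.189e+16) s
T ≈ 1.828e+08 s = 5.793 years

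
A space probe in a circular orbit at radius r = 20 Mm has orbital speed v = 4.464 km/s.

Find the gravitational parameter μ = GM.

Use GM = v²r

Convert to SI: r = 20 Mm = 2e+07 m; v = 4.464 km/s = 4464 m/s.
For a circular orbit v² = GM/r, so GM = v² · r.
GM = (4464)² · 2e+07 m³/s² ≈ 3.985e+14 m³/s² = 3.985 × 10^14 m³/s².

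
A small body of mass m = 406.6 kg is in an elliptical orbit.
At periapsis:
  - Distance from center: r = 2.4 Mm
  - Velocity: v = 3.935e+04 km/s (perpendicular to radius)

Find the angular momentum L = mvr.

Convert to SI: r = 2.4 Mm = 2.4e+06 m; v = 3.935e+04 km/s = 3.935e+07 m/s.
Since v is perpendicular to r, L = m · v · r.
L = 406.6 · 3.935e+07 · 2.4e+06 kg·m²/s ≈ 3.84e+16 kg·m²/s.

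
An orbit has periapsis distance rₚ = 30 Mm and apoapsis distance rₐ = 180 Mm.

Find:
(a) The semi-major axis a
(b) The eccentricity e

Convert to SI: rₚ = 30 Mm = 3e+07 m; rₐ = 180 Mm = 1.8e+08 m.
(a) a = (rₚ + rₐ) / 2 = (3e+07 + 1.8e+08) / 2 ≈ 1.05e+08 m = 105 Mm.
(b) e = (rₐ − rₚ) / (rₐ + rₚ) = (1.8e+08 − 3e+07) / (1.8e+08 + 3e+07) ≈ 0.7143.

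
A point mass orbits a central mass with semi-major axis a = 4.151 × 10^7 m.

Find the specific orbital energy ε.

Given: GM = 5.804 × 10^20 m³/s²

ε = −GM / (2a).
ε = −5.804e+20 / (2 · 4.151e+07) J/kg ≈ -6.991e+12 J/kg = -6991 GJ/kg.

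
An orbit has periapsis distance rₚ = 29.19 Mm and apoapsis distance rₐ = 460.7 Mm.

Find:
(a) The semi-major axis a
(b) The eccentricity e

Convert to SI: rₚ = 29.19 Mm = 2.919e+07 m; rₐ = 460.7 Mm = 4.607e+08 m.
(a) a = (rₚ + rₐ) / 2 = (2.919e+07 + 4.607e+08) / 2 ≈ 2.449e+08 m = 244.9 Mm.
(b) e = (rₐ − rₚ) / (rₐ + rₚ) = (4.607e+08 − 2.919e+07) / (4.607e+08 + 2.919e+07) ≈ 0.8808.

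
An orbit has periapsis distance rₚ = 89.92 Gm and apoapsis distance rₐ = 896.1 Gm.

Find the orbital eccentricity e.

Convert to SI: rₚ = 89.92 Gm = 8.992e+10 m; rₐ = 896.1 Gm = 8.961e+11 m.
e = (rₐ − rₚ) / (rₐ + rₚ).
e = (8.961e+11 − 8.992e+10) / (8.961e+11 + 8.992e+10) = 8.0618e+11 / 9.8602e+11 ≈ 0.8176.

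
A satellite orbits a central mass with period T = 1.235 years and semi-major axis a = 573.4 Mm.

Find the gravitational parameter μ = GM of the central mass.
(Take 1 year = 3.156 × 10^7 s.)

Convert to SI: T = 1.235 years = 3.89766e+07 s; a = 573.4 Mm = 5.734e+08 m.
GM = 4π² · a³ / T².
GM = 4π² · (5.734e+08)³ / (3.89766e+07)² m³/s² ≈ 4.899e+12 m³/s² = 4.899 × 10^12 m³/s².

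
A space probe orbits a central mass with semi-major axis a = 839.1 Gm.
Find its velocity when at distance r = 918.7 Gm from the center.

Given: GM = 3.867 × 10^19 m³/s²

Convert to SI: a = 839.1 Gm = 8.391e+11 m; r = 918.7 Gm = 9.187e+11 m.
Vis-viva: v = √(GM · (2/r − 1/a)).
2/r − 1/a = 2/9.187e+11 − 1/8.391e+11 = 9.85236e-13 m⁻¹.
v = √(3.867e+19 · 9.85236e-13) m/s ≈ 6172 m/s = 6.172 km/s.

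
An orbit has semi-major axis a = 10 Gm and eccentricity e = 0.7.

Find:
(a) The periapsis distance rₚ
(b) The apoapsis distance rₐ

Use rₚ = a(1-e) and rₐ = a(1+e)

Convert to SI: a = 10 Gm = 1e+10 m.
(a) rₚ = a(1 − e) = 1e+10 · (1 − 0.7) = 1e+10 · 0.3 ≈ 3e+09 m = 3 Gm.
(b) rₐ = a(1 + e) = 1e+10 · (1 + 0.7) = 1e+10 · 1.7 ≈ 1.7e+10 m = 17 Gm.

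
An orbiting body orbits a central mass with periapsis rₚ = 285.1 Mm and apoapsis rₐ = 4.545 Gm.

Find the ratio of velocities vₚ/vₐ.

Convert to SI: rₚ = 285.1 Mm = 2.851e+08 m; rₐ = 4.545 Gm = 4.545e+09 m.
Conservation of angular momentum gives rₚvₚ = rₐvₐ, so vₚ/vₐ = rₐ/rₚ.
vₚ/vₐ = 4.545e+09 / 2.851e+08 ≈ 15.94.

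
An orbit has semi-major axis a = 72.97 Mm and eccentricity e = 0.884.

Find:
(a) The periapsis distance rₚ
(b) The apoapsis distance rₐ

Convert to SI: a = 72.97 Mm = 7.297e+07 m.
(a) rₚ = a(1 − e) = 7.297e+07 · (1 − 0.884) = 7.297e+07 · 0.116 ≈ 8.465e+06 m = 8.465 Mm.
(b) rₐ = a(1 + e) = 7.297e+07 · (1 + 0.884) = 7.297e+07 · 1.884 ≈ 1.375e+08 m = 137.5 Mm.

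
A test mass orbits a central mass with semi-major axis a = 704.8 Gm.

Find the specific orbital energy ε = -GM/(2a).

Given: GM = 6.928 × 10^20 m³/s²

Convert to SI: a = 704.8 Gm = 7.048e+11 m.
ε = −GM / (2a).
ε = −6.928e+20 / (2 · 7.048e+11) J/kg ≈ -4.915e+08 J/kg = -491.5 MJ/kg.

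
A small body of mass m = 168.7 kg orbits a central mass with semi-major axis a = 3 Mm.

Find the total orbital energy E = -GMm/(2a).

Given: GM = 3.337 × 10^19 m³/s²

Convert to SI: a = 3 Mm = 3e+06 m.
E = −GMm / (2a).
E = −3.337e+19 · 168.7 / (2 · 3e+06) J ≈ -9.383e+14 J = -938.3 TJ.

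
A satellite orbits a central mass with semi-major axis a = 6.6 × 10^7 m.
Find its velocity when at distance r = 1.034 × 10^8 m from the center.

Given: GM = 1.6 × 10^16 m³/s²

Vis-viva: v = √(GM · (2/r − 1/a)).
2/r − 1/a = 2/1.034e+08 − 1/6.6e+07 = 4.19084e-09 m⁻¹.
v = √(1.6e+16 · 4.19084e-09) m/s ≈ 8189 m/s = 8.189 km/s.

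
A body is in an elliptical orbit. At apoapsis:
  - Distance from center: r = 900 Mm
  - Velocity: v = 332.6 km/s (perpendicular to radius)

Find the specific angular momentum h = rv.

Convert to SI: r = 900 Mm = 9e+08 m; v = 332.6 km/s = 332600 m/s.
With v perpendicular to r, h = r · v.
h = 9e+08 · 332600 m²/s ≈ 2.993e+14 m²/s.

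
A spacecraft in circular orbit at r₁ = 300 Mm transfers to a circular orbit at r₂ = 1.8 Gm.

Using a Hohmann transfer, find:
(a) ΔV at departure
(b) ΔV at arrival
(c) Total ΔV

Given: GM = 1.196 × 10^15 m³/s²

Convert to SI: r₁ = 300 Mm = 3e+08 m; r₂ = 1.8 Gm = 1.8e+09 m.
Transfer semi-major axis: a_t = (r₁ + r₂)/2 = (3e+08 + 1.8e+09)/2 = 1.05e+09 m.
Circular speeds: v₁ = √(GM/r₁) = 1996.66 m/s, v₂ = √(GM/r₂) = 815.135 m/s.
Transfer speeds (vis-viva v² = GM(2/r − 1/a_t)): v₁ᵗ = 2614.25 m/s, v₂ᵗ = 435.708 m/s.
(a) ΔV₁ = |v₁ᵗ − v₁| ≈ 617.6 m/s = 617.6 m/s.
(b) ΔV₂ = |v₂ − v₂ᵗ| ≈ 379.4 m/s = 379.4 m/s.
(c) ΔV_total = ΔV₁ + ΔV₂ ≈ 997 m/s = 997 m/s.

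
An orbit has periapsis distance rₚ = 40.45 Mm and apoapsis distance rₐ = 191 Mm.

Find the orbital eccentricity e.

Convert to SI: rₚ = 40.45 Mm = 4.045e+07 m; rₐ = 191 Mm = 1.91e+08 m.
e = (rₐ − rₚ) / (rₐ + rₚ).
e = (1.91e+08 − 4.045e+07) / (1.91e+08 + 4.045e+07) = 1.5055e+08 / 2.3145e+08 ≈ 0.6505.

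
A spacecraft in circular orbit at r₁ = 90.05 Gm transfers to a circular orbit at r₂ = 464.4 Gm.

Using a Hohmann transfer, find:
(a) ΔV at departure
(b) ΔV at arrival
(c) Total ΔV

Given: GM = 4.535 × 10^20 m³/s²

Convert to SI: r₁ = 90.05 Gm = 9.005e+10 m; r₂ = 464.4 Gm = 4.644e+11 m.
Transfer semi-major axis: a_t = (r₁ + r₂)/2 = (9.005e+10 + 4.644e+11)/2 = 2.77225e+11 m.
Circular speeds: v₁ = √(GM/r₁) = 70965.4 m/s, v₂ = √(GM/r₂) = 31249.5 m/s.
Transfer speeds (vis-viva v² = GM(2/r − 1/a_t)): v₁ᵗ = 91849.5 m/s, v₂ᵗ = 17810.2 m/s.
(a) ΔV₁ = |v₁ᵗ − v₁| ≈ 2.088e+04 m/s = 20.88 km/s.
(b) ΔV₂ = |v₂ − v₂ᵗ| ≈ 1.344e+04 m/s = 13.44 km/s.
(c) ΔV_total = ΔV₁ + ΔV₂ ≈ 3.432e+04 m/s = 34.32 km/s.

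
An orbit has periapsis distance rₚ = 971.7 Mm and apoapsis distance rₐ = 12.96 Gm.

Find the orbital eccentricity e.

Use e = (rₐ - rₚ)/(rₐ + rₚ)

Convert to SI: rₚ = 971.7 Mm = 9.717e+08 m; rₐ = 12.96 Gm = 1.296e+10 m.
e = (rₐ − rₚ) / (rₐ + rₚ).
e = (1.296e+10 − 9.717e+08) / (1.296e+10 + 9.717e+08) = 1.19883e+10 / 1.39317e+10 ≈ 0.8605.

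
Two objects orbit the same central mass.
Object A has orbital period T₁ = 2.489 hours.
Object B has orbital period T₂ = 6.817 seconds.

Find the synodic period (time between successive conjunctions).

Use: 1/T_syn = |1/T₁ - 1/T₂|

Convert to SI: T₁ = 2.489 hours = 8960.4 s.
T_syn = |T₁ · T₂ / (T₁ − T₂)|.
T_syn = |8960.4 · 6.817 / (8960.4 − 6.817)| s ≈ 6.822 s = 6.822 seconds.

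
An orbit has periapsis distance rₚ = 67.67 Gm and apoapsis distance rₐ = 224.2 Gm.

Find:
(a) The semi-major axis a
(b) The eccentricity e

Convert to SI: rₚ = 67.67 Gm = 6.767e+10 m; rₐ = 224.2 Gm = 2.242e+11 m.
(a) a = (rₚ + rₐ) / 2 = (6.767e+10 + 2.242e+11) / 2 ≈ 1.459e+11 m = 145.9 Gm.
(b) e = (rₐ − rₚ) / (rₐ + rₚ) = (2.242e+11 − 6.767e+10) / (2.242e+11 + 6.767e+10) ≈ 0.5363.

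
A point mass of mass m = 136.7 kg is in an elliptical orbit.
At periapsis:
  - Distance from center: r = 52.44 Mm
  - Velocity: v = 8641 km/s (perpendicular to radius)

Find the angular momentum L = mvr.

Convert to SI: r = 52.44 Mm = 5.244e+07 m; v = 8641 km/s = 8.641e+06 m/s.
Since v is perpendicular to r, L = m · v · r.
L = 136.7 · 8.641e+06 · 5.244e+07 kg·m²/s ≈ 6.194e+16 kg·m²/s.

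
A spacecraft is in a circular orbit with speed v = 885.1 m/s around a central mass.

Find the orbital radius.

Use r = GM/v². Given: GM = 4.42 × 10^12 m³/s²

For a circular orbit, v² = GM / r, so r = GM / v².
r = 4.42e+12 / (885.1)² m ≈ 5.642e+06 m = 5.642 × 10^6 m.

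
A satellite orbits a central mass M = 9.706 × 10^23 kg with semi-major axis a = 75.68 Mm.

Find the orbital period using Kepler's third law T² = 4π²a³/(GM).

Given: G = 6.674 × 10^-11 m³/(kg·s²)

Convert to SI: a = 75.68 Mm = 7.568e+07 m.
GM = G · M = 6.674e-11 · 9.706e+23 = 6.47778e+13 m³/s².
Kepler's third law: T = 2π √(a³ / GM).
Substituting a = 7.568e+07 m and GM = 6.47778e+13 m³/s²:
T = 2π √((7.568e+07)³ / 6.47778e+13) s
T ≈ 5.14e+05 s = 5.949 days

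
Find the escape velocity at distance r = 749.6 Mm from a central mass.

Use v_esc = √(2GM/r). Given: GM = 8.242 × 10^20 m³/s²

Convert to SI: r = 749.6 Mm = 7.496e+08 m.
Escape velocity comes from setting total energy to zero: ½v² − GM/r = 0 ⇒ v_esc = √(2GM / r).
v_esc = √(2 · 8.242e+20 / 7.496e+08) m/s ≈ 1.483e+06 m/s = 1483 km/s.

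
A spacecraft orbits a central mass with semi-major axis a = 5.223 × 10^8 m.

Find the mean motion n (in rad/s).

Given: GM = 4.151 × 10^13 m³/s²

n = √(GM / a³).
n = √(4.151e+13 / (5.223e+08)³) rad/s ≈ 5.398e-07 rad/s.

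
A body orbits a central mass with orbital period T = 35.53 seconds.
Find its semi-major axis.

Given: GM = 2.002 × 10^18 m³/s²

Invert Kepler's third law: a = (GM · T² / (4π²))^(1/3).
Substituting T = 35.53 s and GM = 2.002e+18 m³/s²:
a = (2.002e+18 · (35.53)² / (4π²))^(1/3) m
a ≈ 4e+06 m = 4 Mm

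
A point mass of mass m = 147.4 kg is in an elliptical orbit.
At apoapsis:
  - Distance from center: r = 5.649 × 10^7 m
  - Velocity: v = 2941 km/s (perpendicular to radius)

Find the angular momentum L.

Convert to SI: v = 2941 km/s = 2.941e+06 m/s.
Since v is perpendicular to r, L = m · v · r.
L = 147.4 · 2.941e+06 · 5.649e+07 kg·m²/s ≈ 2.449e+16 kg·m²/s.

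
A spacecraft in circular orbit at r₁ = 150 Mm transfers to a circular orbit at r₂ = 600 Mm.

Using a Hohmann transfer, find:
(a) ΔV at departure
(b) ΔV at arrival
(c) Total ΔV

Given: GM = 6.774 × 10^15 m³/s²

Convert to SI: r₁ = 150 Mm = 1.5e+08 m; r₂ = 600 Mm = 6e+08 m.
Transfer semi-major axis: a_t = (r₁ + r₂)/2 = (1.5e+08 + 6e+08)/2 = 3.75e+08 m.
Circular speeds: v₁ = √(GM/r₁) = 6720.12 m/s, v₂ = √(GM/r₂) = 3360.06 m/s.
Transfer speeds (vis-viva v² = GM(2/r − 1/a_t)): v₁ᵗ = 8500.35 m/s, v₂ᵗ = 2125.09 m/s.
(a) ΔV₁ = |v₁ᵗ − v₁| ≈ 1780 m/s = 1.78 km/s.
(b) ΔV₂ = |v₂ − v₂ᵗ| ≈ 1235 m/s = 1.235 km/s.
(c) ΔV_total = ΔV₁ + ΔV₂ ≈ 3015 m/s = 3.015 km/s.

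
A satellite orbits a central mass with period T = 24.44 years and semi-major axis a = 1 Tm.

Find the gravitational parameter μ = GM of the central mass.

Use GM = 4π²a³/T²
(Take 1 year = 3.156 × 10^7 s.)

Convert to SI: T = 24.44 years = 7.71326e+08 s; a = 1 Tm = 1e+12 m.
GM = 4π² · a³ / T².
GM = 4π² · (1e+12)³ / (7.71326e+08)² m³/s² ≈ 6.636e+19 m³/s² = 6.636 × 10^19 m³/s².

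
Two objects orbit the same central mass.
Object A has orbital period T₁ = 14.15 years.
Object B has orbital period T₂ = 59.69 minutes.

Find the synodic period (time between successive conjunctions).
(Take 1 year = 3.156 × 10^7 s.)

Convert to SI: T₁ = 14.15 years = 4.46574e+08 s; T₂ = 59.69 minutes = 3581.4 s.
T_syn = |T₁ · T₂ / (T₁ − T₂)|.
T_syn = |4.46574e+08 · 3581.4 / (4.46574e+08 − 3581.4)| s ≈ 3581 s = 59.69 minutes.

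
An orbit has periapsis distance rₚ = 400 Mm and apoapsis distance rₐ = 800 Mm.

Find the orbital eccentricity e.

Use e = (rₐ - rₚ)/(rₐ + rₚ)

Convert to SI: rₚ = 400 Mm = 4e+08 m; rₐ = 800 Mm = 8e+08 m.
e = (rₐ − rₚ) / (rₐ + rₚ).
e = (8e+08 − 4e+08) / (8e+08 + 4e+08) = 4e+08 / 1.2e+09 ≈ 0.3333.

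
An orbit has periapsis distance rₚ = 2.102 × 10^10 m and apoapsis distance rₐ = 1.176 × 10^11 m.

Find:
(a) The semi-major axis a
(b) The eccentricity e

(a) a = (rₚ + rₐ) / 2 = (2.102e+10 + 1.176e+11) / 2 ≈ 6.931e+10 m = 6.931 × 10^10 m.
(b) e = (rₐ − rₚ) / (rₐ + rₚ) = (1.176e+11 − 2.102e+10) / (1.176e+11 + 2.102e+10) ≈ 0.6967.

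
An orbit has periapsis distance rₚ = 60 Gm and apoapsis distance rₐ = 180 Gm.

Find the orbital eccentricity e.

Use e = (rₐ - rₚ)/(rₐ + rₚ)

Convert to SI: rₚ = 60 Gm = 6e+10 m; rₐ = 180 Gm = 1.8e+11 m.
e = (rₐ − rₚ) / (rₐ + rₚ).
e = (1.8e+11 − 6e+10) / (1.8e+11 + 6e+10) = 1.2e+11 / 2.4e+11 ≈ 0.5.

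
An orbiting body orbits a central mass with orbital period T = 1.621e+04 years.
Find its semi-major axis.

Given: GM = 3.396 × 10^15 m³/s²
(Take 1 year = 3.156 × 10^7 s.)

Convert to SI: T = 1.621e+04 years = 5.11588e+11 s.
Invert Kepler's third law: a = (GM · T² / (4π²))^(1/3).
Substituting T = 5.11588e+11 s and GM = 3.396e+15 m³/s²:
a = (3.396e+15 · (5.11588e+11)² / (4π²))^(1/3) m
a ≈ 2.824e+12 m = 2.824 Tm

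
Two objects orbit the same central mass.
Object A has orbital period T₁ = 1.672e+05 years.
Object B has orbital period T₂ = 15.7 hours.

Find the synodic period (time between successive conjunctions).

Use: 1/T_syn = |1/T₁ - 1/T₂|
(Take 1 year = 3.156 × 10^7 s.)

Convert to SI: T₁ = 1.672e+05 years = 5.27683e+12 s; T₂ = 15.7 hours = 56520 s.
T_syn = |T₁ · T₂ / (T₁ − T₂)|.
T_syn = |5.27683e+12 · 56520 / (5.27683e+12 − 56520)| s ≈ 5.652e+04 s = 15.7 hours.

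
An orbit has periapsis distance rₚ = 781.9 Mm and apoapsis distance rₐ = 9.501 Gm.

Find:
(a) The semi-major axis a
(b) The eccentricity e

Convert to SI: rₚ = 781.9 Mm = 7.819e+08 m; rₐ = 9.501 Gm = 9.501e+09 m.
(a) a = (rₚ + rₐ) / 2 = (7.819e+08 + 9.501e+09) / 2 ≈ 5.141e+09 m = 5.141 Gm.
(b) e = (rₐ − rₚ) / (rₐ + rₚ) = (9.501e+09 − 7.819e+08) / (9.501e+09 + 7.819e+08) ≈ 0.8479.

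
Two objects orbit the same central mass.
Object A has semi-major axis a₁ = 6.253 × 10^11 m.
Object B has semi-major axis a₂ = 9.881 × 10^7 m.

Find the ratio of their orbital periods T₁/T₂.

From Kepler's third law, (T₁/T₂)² = (a₁/a₂)³, so T₁/T₂ = (a₁/a₂)^(3/2).
a₁/a₂ = 6.253e+11 / 9.881e+07 = 6328.31.
T₁/T₂ = (6328.31)^(3/2) ≈ 5.034e+05.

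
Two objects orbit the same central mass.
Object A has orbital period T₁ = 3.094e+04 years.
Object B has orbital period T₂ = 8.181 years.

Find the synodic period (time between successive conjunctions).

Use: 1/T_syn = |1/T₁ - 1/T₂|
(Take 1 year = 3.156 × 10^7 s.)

Convert to SI: T₁ = 3.094e+04 years = 9.76466e+11 s; T₂ = 8.181 years = 2.58192e+08 s.
T_syn = |T₁ · T₂ / (T₁ − T₂)|.
T_syn = |9.76466e+11 · 2.58192e+08 / (9.76466e+11 − 2.58192e+08)| s ≈ 2.583e+08 s = 8.183 years.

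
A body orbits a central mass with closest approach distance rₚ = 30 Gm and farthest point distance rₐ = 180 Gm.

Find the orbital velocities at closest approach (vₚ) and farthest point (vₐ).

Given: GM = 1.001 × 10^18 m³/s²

Convert to SI: rₚ = 30 Gm = 3e+10 m; rₐ = 180 Gm = 1.8e+11 m.
Use the vis-viva equation v² = GM(2/r − 1/a) with a = (rₚ + rₐ)/2 = (3e+10 + 1.8e+11)/2 = 1.05e+11 m.
vₚ = √(GM · (2/rₚ − 1/a)) = √(1.001e+18 · (2/3e+10 − 1/1.05e+11)) m/s ≈ 7563 m/s = 7.563 km/s.
vₐ = √(GM · (2/rₐ − 1/a)) = √(1.001e+18 · (2/1.8e+11 − 1/1.05e+11)) m/s ≈ 1261 m/s = 1.261 km/s.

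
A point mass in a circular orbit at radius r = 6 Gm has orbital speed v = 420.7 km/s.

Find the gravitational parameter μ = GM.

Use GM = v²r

Convert to SI: r = 6 Gm = 6e+09 m; v = 420.7 km/s = 420700 m/s.
For a circular orbit v² = GM/r, so GM = v² · r.
GM = (420700)² · 6e+09 m³/s² ≈ 1.062e+21 m³/s² = 1.062 × 10^21 m³/s².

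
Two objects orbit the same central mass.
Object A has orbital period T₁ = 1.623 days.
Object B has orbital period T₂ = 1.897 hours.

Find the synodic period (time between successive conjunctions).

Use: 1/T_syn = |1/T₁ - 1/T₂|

Convert to SI: T₁ = 1.623 days = 140227 s; T₂ = 1.897 hours = 6829.2 s.
T_syn = |T₁ · T₂ / (T₁ − T₂)|.
T_syn = |140227 · 6829.2 / (140227 − 6829.2)| s ≈ 7179 s = 1.994 hours.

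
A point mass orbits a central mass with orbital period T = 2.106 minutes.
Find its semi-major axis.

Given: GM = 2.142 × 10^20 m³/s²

Convert to SI: T = 2.106 minutes = 126.36 s.
Invert Kepler's third law: a = (GM · T² / (4π²))^(1/3).
Substituting T = 126.36 s and GM = 2.142e+20 m³/s²:
a = (2.142e+20 · (126.36)² / (4π²))^(1/3) m
a ≈ 4.425e+07 m = 44.25 Mm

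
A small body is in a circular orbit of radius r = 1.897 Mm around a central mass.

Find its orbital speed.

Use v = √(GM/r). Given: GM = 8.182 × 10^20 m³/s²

Convert to SI: r = 1.897 Mm = 1.897e+06 m.
For a circular orbit, gravity supplies the centripetal force, so v = √(GM / r).
v = √(8.182e+20 / 1.897e+06) m/s ≈ 2.077e+07 m/s = 2.077e+04 km/s.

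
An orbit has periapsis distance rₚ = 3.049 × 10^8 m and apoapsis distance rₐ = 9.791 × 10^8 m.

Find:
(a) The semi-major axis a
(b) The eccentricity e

(a) a = (rₚ + rₐ) / 2 = (3.049e+08 + 9.791e+08) / 2 ≈ 6.42e+08 m = 6.42 × 10^8 m.
(b) e = (rₐ − rₚ) / (rₐ + rₚ) = (9.791e+08 − 3.049e+08) / (9.791e+08 + 3.049e+08) ≈ 0.5251.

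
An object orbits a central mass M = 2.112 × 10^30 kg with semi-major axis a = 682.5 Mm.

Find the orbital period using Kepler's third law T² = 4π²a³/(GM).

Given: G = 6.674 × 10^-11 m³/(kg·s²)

Convert to SI: a = 682.5 Mm = 6.825e+08 m.
GM = G · M = 6.674e-11 · 2.112e+30 = 1.40955e+20 m³/s².
Kepler's third law: T = 2π √(a³ / GM).
Substituting a = 6.825e+08 m and GM = 1.40955e+20 m³/s²:
T = 2π √((6.825e+08)³ / 1.40955e+20) s
T ≈ 9436 s = 2.621 hours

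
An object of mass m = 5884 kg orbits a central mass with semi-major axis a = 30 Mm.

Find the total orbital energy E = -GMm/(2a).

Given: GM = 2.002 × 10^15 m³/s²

Convert to SI: a = 30 Mm = 3e+07 m.
E = −GMm / (2a).
E = −2.002e+15 · 5884 / (2 · 3e+07) J ≈ -1.963e+11 J = -196.3 GJ.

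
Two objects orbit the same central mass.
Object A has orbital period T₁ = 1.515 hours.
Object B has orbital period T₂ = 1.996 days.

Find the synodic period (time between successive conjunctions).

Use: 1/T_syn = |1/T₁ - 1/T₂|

Convert to SI: T₁ = 1.515 hours = 5454 s; T₂ = 1.996 days = 172454 s.
T_syn = |T₁ · T₂ / (T₁ − T₂)|.
T_syn = |5454 · 172454 / (5454 − 172454)| s ≈ 5632 s = 1.564 hours.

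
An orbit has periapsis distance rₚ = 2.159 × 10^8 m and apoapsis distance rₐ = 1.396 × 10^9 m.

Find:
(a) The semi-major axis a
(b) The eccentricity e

(a) a = (rₚ + rₐ) / 2 = (2.159e+08 + 1.396e+09) / 2 ≈ 8.06e+08 m = 8.059 × 10^8 m.
(b) e = (rₐ − rₚ) / (rₐ + rₚ) = (1.396e+09 − 2.159e+08) / (1.396e+09 + 2.159e+08) ≈ 0.7321.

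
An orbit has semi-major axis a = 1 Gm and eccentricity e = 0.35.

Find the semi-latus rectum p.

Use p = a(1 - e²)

Convert to SI: a = 1 Gm = 1e+09 m.
p = a (1 − e²).
p = 1e+09 · (1 − (0.35)²) = 1e+09 · 0.8775 ≈ 8.775e+08 m = 877.5 Mm.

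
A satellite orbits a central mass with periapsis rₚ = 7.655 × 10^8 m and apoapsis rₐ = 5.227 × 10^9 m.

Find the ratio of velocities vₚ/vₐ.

Conservation of angular momentum gives rₚvₚ = rₐvₐ, so vₚ/vₐ = rₐ/rₚ.
vₚ/vₐ = 5.227e+09 / 7.655e+08 ≈ 6.828.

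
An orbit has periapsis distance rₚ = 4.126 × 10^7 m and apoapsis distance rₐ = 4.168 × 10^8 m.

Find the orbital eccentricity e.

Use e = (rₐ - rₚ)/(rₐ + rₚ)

e = (rₐ − rₚ) / (rₐ + rₚ).
e = (4.168e+08 − 4.126e+07) / (4.168e+08 + 4.126e+07) = 3.7554e+08 / 4.5806e+08 ≈ 0.8198.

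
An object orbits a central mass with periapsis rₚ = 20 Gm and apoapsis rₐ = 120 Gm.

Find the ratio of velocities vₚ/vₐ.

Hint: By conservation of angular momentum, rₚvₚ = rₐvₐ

Convert to SI: rₚ = 20 Gm = 2e+10 m; rₐ = 120 Gm = 1.2e+11 m.
Conservation of angular momentum gives rₚvₚ = rₐvₐ, so vₚ/vₐ = rₐ/rₚ.
vₚ/vₐ = 1.2e+11 / 2e+10 ≈ 6.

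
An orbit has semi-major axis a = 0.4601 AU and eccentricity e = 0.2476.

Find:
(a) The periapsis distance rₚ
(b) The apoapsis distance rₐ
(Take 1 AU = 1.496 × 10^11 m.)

Convert to SI: a = 0.4601 AU = 6.8831e+10 m.
(a) rₚ = a(1 − e) = 6.8831e+10 · (1 − 0.2476) = 6.8831e+10 · 0.7524 ≈ 5.179e+10 m = 0.3462 AU.
(b) rₐ = a(1 + e) = 6.8831e+10 · (1 + 0.2476) = 6.8831e+10 · 1.2476 ≈ 8.587e+10 m = 0.574 AU.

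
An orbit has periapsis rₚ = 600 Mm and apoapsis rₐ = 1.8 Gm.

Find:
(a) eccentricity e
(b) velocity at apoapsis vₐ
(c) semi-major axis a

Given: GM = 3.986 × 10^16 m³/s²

Convert to SI: rₚ = 600 Mm = 6e+08 m; rₐ = 1.8 Gm = 1.8e+09 m.
(a) e = (rₐ − rₚ)/(rₐ + rₚ) = (1.8e+09 − 6e+08)/(1.8e+09 + 6e+08) ≈ 0.5
(b) With a = (rₚ + rₐ)/2 = 1.2e+09 m, vₐ = √(GM (2/rₐ − 1/a)) = √(3.986e+16 · (2/1.8e+09 − 1/1.2e+09)) m/s ≈ 3327 m/s
(c) a = (rₚ + rₐ)/2 = (6e+08 + 1.8e+09)/2 ≈ 1.2e+09 m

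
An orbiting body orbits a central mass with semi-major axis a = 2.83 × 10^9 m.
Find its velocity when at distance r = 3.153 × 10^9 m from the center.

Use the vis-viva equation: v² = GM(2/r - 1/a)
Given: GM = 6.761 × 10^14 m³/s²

Vis-viva: v = √(GM · (2/r − 1/a)).
2/r − 1/a = 2/3.153e+09 − 1/2.83e+09 = 2.8096e-10 m⁻¹.
v = √(6.761e+14 · 2.8096e-10) m/s ≈ 435.8 m/s = 435.8 m/s.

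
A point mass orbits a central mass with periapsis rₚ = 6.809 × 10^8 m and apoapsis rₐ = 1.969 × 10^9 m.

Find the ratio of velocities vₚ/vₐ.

Conservation of angular momentum gives rₚvₚ = rₐvₐ, so vₚ/vₐ = rₐ/rₚ.
vₚ/vₐ = 1.969e+09 / 6.809e+08 ≈ 2.892.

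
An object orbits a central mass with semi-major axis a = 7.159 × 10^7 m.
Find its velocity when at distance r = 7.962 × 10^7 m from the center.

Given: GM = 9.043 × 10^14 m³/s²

Vis-viva: v = √(GM · (2/r − 1/a)).
2/r − 1/a = 2/7.962e+07 − 1/7.159e+07 = 1.11509e-08 m⁻¹.
v = √(9.043e+14 · 1.11509e-08) m/s ≈ 3175 m/s = 3.175 km/s.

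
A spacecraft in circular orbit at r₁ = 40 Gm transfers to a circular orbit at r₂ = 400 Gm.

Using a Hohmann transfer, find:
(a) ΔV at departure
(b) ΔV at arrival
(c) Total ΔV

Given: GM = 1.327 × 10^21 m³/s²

Convert to SI: r₁ = 40 Gm = 4e+10 m; r₂ = 400 Gm = 4e+11 m.
Transfer semi-major axis: a_t = (r₁ + r₂)/2 = (4e+10 + 4e+11)/2 = 2.2e+11 m.
Circular speeds: v₁ = √(GM/r₁) = 182140 m/s, v₂ = √(GM/r₂) = 57597.7 m/s.
Transfer speeds (vis-viva v² = GM(2/r − 1/a_t)): v₁ᵗ = 245598 m/s, v₂ᵗ = 24559.8 m/s.
(a) ΔV₁ = |v₁ᵗ − v₁| ≈ 6.346e+04 m/s = 63.46 km/s.
(b) ΔV₂ = |v₂ − v₂ᵗ| ≈ 3.304e+04 m/s = 33.04 km/s.
(c) ΔV_total = ΔV₁ + ΔV₂ ≈ 9.65e+04 m/s = 96.5 km/s.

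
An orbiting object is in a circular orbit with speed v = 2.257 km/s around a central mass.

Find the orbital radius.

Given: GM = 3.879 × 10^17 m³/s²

Convert to SI: v = 2.257 km/s = 2257 m/s.
For a circular orbit, v² = GM / r, so r = GM / v².
r = 3.879e+17 / (2257)² m ≈ 7.615e+10 m = 76.15 Gm.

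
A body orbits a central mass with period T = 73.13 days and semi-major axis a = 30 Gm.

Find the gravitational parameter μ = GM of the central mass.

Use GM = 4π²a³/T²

Convert to SI: T = 73.13 days = 6.31843e+06 s; a = 30 Gm = 3e+10 m.
GM = 4π² · a³ / T².
GM = 4π² · (3e+10)³ / (6.31843e+06)² m³/s² ≈ 2.67e+19 m³/s² = 2.67 × 10^19 m³/s².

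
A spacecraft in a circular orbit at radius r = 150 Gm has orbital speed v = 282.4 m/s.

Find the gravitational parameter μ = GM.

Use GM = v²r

Convert to SI: r = 150 Gm = 1.5e+11 m.
For a circular orbit v² = GM/r, so GM = v² · r.
GM = (282.4)² · 1.5e+11 m³/s² ≈ 1.196e+16 m³/s² = 1.196 × 10^16 m³/s².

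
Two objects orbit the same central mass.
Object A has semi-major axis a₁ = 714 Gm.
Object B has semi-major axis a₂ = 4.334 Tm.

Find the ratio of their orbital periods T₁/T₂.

Convert to SI: a₁ = 714 Gm = 7.14e+11 m; a₂ = 4.334 Tm = 4.334e+12 m.
From Kepler's third law, (T₁/T₂)² = (a₁/a₂)³, so T₁/T₂ = (a₁/a₂)^(3/2).
a₁/a₂ = 7.14e+11 / 4.334e+12 = 0.164744.
T₁/T₂ = (0.164744)^(3/2) ≈ 0.06687.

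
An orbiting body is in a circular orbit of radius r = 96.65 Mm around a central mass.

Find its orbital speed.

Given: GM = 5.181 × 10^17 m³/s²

Convert to SI: r = 96.65 Mm = 9.665e+07 m.
For a circular orbit, gravity supplies the centripetal force, so v = √(GM / r).
v = √(5.181e+17 / 9.665e+07) m/s ≈ 7.322e+04 m/s = 73.22 km/s.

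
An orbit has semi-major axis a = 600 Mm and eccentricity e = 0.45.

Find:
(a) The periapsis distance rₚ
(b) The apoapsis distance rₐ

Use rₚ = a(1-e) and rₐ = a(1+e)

Convert to SI: a = 600 Mm = 6e+08 m.
(a) rₚ = a(1 − e) = 6e+08 · (1 − 0.45) = 6e+08 · 0.55 ≈ 3.3e+08 m = 330 Mm.
(b) rₐ = a(1 + e) = 6e+08 · (1 + 0.45) = 6e+08 · 1.45 ≈ 8.7e+08 m = 870 Mm.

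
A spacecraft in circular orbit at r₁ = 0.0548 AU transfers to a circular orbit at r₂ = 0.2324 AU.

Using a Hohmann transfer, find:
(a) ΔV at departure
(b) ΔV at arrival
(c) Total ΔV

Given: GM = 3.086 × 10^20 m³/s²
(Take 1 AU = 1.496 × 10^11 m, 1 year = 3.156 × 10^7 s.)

Convert to SI: r₁ = 0.0548 AU = 8.19808e+09 m; r₂ = 0.2324 AU = 3.4767e+10 m.
Transfer semi-major axis: a_t = (r₁ + r₂)/2 = (8.19808e+09 + 3.4767e+10)/2 = 2.14826e+10 m.
Circular speeds: v₁ = √(GM/r₁) = 194018 m/s, v₂ = √(GM/r₂) = 94213.7 m/s.
Transfer speeds (vis-viva v² = GM(2/r − 1/a_t)): v₁ᵗ = 246821 m/s, v₂ᵗ = 58200.6 m/s.
(a) ΔV₁ = |v₁ᵗ − v₁| ≈ 5.28e+04 m/s = 11.14 AU/year.
(b) ΔV₂ = |v₂ − v₂ᵗ| ≈ 3.601e+04 m/s = 7.597 AU/year.
(c) ΔV_total = ΔV₁ + ΔV₂ ≈ 8.882e+04 m/s = 18.74 AU/year.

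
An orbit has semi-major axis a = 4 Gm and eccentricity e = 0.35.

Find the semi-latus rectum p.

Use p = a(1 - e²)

Convert to SI: a = 4 Gm = 4e+09 m.
p = a (1 − e²).
p = 4e+09 · (1 − (0.35)²) = 4e+09 · 0.8775 ≈ 3.51e+09 m = 3.51 Gm.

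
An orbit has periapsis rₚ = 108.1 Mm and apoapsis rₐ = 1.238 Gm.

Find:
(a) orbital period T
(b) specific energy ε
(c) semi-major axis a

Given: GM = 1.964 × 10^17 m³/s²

Convert to SI: rₚ = 108.1 Mm = 1.081e+08 m; rₐ = 1.238 Gm = 1.238e+09 m.
(a) With a = (rₚ + rₐ)/2 = 6.7305e+08 m, T = 2π √(a³/GM) = 2π √((6.7305e+08)³/1.964e+17) s ≈ 2.476e+05 s
(b) With a = (rₚ + rₐ)/2 = 6.7305e+08 m, ε = −GM/(2a) = −1.964e+17/(2 · 6.7305e+08) J/kg ≈ -1.459e+08 J/kg
(c) a = (rₚ + rₐ)/2 = (1.081e+08 + 1.238e+09)/2 ≈ 6.73e+08 m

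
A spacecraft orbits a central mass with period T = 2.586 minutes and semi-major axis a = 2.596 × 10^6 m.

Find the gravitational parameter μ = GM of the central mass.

Convert to SI: T = 2.586 minutes = 155.16 s.
GM = 4π² · a³ / T².
GM = 4π² · (2.596e+06)³ / (155.16)² m³/s² ≈ 2.869e+16 m³/s² = 2.869 × 10^16 m³/s².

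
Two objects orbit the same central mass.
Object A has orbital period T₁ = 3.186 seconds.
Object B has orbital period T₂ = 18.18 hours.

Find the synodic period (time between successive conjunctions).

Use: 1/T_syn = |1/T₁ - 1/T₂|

Convert to SI: T₂ = 18.18 hours = 65448 s.
T_syn = |T₁ · T₂ / (T₁ − T₂)|.
T_syn = |3.186 · 65448 / (3.186 − 65448)| s ≈ 3.186 s = 3.186 seconds.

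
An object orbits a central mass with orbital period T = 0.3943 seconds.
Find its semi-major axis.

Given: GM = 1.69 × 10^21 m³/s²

Invert Kepler's third law: a = (GM · T² / (4π²))^(1/3).
Substituting T = 0.3943 s and GM = 1.69e+21 m³/s²:
a = (1.69e+21 · (0.3943)² / (4π²))^(1/3) m
a ≈ 1.881e+06 m = 1.881 Mm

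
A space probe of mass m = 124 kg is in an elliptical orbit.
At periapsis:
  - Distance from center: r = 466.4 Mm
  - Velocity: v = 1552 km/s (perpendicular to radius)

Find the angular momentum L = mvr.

Convert to SI: r = 466.4 Mm = 4.664e+08 m; v = 1552 km/s = 1.552e+06 m/s.
Since v is perpendicular to r, L = m · v · r.
L = 124 · 1.552e+06 · 4.664e+08 kg·m²/s ≈ 8.976e+16 kg·m²/s.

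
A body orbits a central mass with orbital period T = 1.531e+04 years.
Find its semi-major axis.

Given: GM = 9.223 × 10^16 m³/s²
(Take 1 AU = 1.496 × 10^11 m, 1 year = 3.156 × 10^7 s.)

Convert to SI: T = 1.531e+04 years = 4.83184e+11 s.
Invert Kepler's third law: a = (GM · T² / (4π²))^(1/3).
Substituting T = 4.83184e+11 s and GM = 9.223e+16 m³/s²:
a = (9.223e+16 · (4.83184e+11)² / (4π²))^(1/3) m
a ≈ 8.17e+12 m = 54.62 AU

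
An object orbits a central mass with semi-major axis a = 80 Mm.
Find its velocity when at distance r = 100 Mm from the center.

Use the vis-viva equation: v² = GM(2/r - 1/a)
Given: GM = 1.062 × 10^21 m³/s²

Convert to SI: a = 80 Mm = 8e+07 m; r = 100 Mm = 1e+08 m.
Vis-viva: v = √(GM · (2/r − 1/a)).
2/r − 1/a = 2/1e+08 − 1/8e+07 = 7.5e-09 m⁻¹.
v = √(1.062e+21 · 7.5e-09) m/s ≈ 2.822e+06 m/s = 2822 km/s.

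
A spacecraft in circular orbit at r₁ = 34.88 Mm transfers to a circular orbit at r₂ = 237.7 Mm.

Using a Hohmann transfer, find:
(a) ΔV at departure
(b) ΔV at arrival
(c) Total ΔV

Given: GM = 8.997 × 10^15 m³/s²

Convert to SI: r₁ = 34.88 Mm = 3.488e+07 m; r₂ = 237.7 Mm = 2.377e+08 m.
Transfer semi-major axis: a_t = (r₁ + r₂)/2 = (3.488e+07 + 2.377e+08)/2 = 1.3629e+08 m.
Circular speeds: v₁ = √(GM/r₁) = 16060.6 m/s, v₂ = √(GM/r₂) = 6152.25 m/s.
Transfer speeds (vis-viva v² = GM(2/r − 1/a_t)): v₁ᵗ = 21210.1 m/s, v₂ᵗ = 3112.36 m/s.
(a) ΔV₁ = |v₁ᵗ − v₁| ≈ 5150 m/s = 5.15 km/s.
(b) ΔV₂ = |v₂ − v₂ᵗ| ≈ 3040 m/s = 3.04 km/s.
(c) ΔV_total = ΔV₁ + ΔV₂ ≈ 8189 m/s = 8.189 km/s.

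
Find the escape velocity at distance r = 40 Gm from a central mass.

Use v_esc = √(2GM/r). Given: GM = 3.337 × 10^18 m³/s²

Convert to SI: r = 40 Gm = 4e+10 m.
Escape velocity comes from setting total energy to zero: ½v² − GM/r = 0 ⇒ v_esc = √(2GM / r).
v_esc = √(2 · 3.337e+18 / 4e+10) m/s ≈ 1.292e+04 m/s = 12.92 km/s.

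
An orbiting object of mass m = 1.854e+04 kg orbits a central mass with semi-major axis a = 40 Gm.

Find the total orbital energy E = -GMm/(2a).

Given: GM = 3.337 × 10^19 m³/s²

Convert to SI: a = 40 Gm = 4e+10 m.
E = −GMm / (2a).
E = −3.337e+19 · 1.854e+04 / (2 · 4e+10) J ≈ -7.733e+12 J = -7.733 TJ.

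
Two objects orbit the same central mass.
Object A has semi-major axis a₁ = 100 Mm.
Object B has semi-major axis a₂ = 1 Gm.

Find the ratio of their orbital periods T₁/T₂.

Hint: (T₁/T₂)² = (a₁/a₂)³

Convert to SI: a₁ = 100 Mm = 1e+08 m; a₂ = 1 Gm = 1e+09 m.
From Kepler's third law, (T₁/T₂)² = (a₁/a₂)³, so T₁/T₂ = (a₁/a₂)^(3/2).
a₁/a₂ = 1e+08 / 1e+09 = 0.1.
T₁/T₂ = (0.1)^(3/2) ≈ 0.03162.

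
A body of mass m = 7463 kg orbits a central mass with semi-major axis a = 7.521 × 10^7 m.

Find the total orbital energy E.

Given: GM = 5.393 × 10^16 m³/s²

E = −GMm / (2a).
E = −5.393e+16 · 7463 / (2 · 7.521e+07) J ≈ -2.676e+12 J = -2.676 TJ.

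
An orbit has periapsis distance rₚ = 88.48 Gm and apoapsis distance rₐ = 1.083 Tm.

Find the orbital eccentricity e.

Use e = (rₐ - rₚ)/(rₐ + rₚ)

Convert to SI: rₚ = 88.48 Gm = 8.848e+10 m; rₐ = 1.083 Tm = 1.083e+12 m.
e = (rₐ − rₚ) / (rₐ + rₚ).
e = (1.083e+12 − 8.848e+10) / (1.083e+12 + 8.848e+10) = 9.9452e+11 / 1.17148e+12 ≈ 0.8489.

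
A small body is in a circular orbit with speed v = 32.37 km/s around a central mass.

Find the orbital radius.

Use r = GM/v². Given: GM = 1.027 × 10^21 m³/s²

Convert to SI: v = 32.37 km/s = 32370 m/s.
For a circular orbit, v² = GM / r, so r = GM / v².
r = 1.027e+21 / (32370)² m ≈ 9.801e+11 m = 980.1 Gm.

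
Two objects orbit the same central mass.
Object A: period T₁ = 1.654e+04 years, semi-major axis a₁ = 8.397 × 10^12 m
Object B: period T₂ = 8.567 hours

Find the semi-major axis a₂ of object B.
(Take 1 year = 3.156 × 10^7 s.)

Convert to SI: T₁ = 1.654e+04 years = 5.22002e+11 s; T₂ = 8.567 hours = 30841.2 s.
Kepler's third law: (T₁/T₂)² = (a₁/a₂)³ ⇒ a₂ = a₁ · (T₂/T₁)^(2/3).
T₂/T₁ = 30841.2 / 5.22002e+11 = 5.90825e-08.
a₂ = 8.397e+12 · (5.90825e-08)^(2/3) m ≈ 1.274e+08 m = 1.274 × 10^8 m.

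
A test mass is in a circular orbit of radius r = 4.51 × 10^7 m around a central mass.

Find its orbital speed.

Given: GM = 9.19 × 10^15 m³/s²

For a circular orbit, gravity supplies the centripetal force, so v = √(GM / r).
v = √(9.19e+15 / 4.51e+07) m/s ≈ 1.427e+04 m/s = 14.27 km/s.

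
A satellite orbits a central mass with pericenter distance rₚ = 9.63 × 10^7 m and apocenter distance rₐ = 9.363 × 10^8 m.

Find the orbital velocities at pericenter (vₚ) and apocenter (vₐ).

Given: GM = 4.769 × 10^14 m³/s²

Use the vis-viva equation v² = GM(2/r − 1/a) with a = (rₚ + rₐ)/2 = (9.63e+07 + 9.363e+08)/2 = 5.163e+08 m.
vₚ = √(GM · (2/rₚ − 1/a)) = √(4.769e+14 · (2/9.63e+07 − 1/5.163e+08)) m/s ≈ 2997 m/s = 2.997 km/s.
vₐ = √(GM · (2/rₐ − 1/a)) = √(4.769e+14 · (2/9.363e+08 − 1/5.163e+08)) m/s ≈ 308.2 m/s = 308.2 m/s.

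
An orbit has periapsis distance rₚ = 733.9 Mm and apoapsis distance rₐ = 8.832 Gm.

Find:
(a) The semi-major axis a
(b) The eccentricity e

Convert to SI: rₚ = 733.9 Mm = 7.339e+08 m; rₐ = 8.832 Gm = 8.832e+09 m.
(a) a = (rₚ + rₐ) / 2 = (7.339e+08 + 8.832e+09) / 2 ≈ 4.783e+09 m = 4.783 Gm.
(b) e = (rₐ − rₚ) / (rₐ + rₚ) = (8.832e+09 − 7.339e+08) / (8.832e+09 + 7.339e+08) ≈ 0.8466.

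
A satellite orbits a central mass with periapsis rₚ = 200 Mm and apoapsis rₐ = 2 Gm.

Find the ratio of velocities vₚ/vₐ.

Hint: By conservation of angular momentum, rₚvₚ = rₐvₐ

Convert to SI: rₚ = 200 Mm = 2e+08 m; rₐ = 2 Gm = 2e+09 m.
Conservation of angular momentum gives rₚvₚ = rₐvₐ, so vₚ/vₐ = rₐ/rₚ.
vₚ/vₐ = 2e+09 / 2e+08 ≈ 10.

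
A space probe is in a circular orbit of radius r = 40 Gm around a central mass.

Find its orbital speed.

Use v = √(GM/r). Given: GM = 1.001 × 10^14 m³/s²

Convert to SI: r = 40 Gm = 4e+10 m.
For a circular orbit, gravity supplies the centripetal force, so v = √(GM / r).
v = √(1.001e+14 / 4e+10) m/s ≈ 50.02 m/s = 50.02 m/s.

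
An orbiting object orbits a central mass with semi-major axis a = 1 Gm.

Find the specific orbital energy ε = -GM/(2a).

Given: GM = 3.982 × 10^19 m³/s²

Convert to SI: a = 1 Gm = 1e+09 m.
ε = −GM / (2a).
ε = −3.982e+19 / (2 · 1e+09) J/kg ≈ -1.991e+10 J/kg = -19.91 GJ/kg.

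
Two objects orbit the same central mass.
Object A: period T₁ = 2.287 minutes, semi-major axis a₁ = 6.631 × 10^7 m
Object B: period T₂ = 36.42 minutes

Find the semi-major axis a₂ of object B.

Convert to SI: T₁ = 2.287 minutes = 137.22 s; T₂ = 36.42 minutes = 2185.2 s.
Kepler's third law: (T₁/T₂)² = (a₁/a₂)³ ⇒ a₂ = a₁ · (T₂/T₁)^(2/3).
T₂/T₁ = 2185.2 / 137.22 = 15.9248.
a₂ = 6.631e+07 · (15.9248)^(2/3) m ≈ 4.197e+08 m = 4.197 × 10^8 m.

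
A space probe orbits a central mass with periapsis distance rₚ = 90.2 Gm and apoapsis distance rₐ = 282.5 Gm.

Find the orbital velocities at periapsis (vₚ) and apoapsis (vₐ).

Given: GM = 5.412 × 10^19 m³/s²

Convert to SI: rₚ = 90.2 Gm = 9.02e+10 m; rₐ = 282.5 Gm = 2.825e+11 m.
Use the vis-viva equation v² = GM(2/r − 1/a) with a = (rₚ + rₐ)/2 = (9.02e+10 + 2.825e+11)/2 = 1.8635e+11 m.
vₚ = √(GM · (2/rₚ − 1/a)) = √(5.412e+19 · (2/9.02e+10 − 1/1.8635e+11)) m/s ≈ 3.016e+04 m/s = 30.16 km/s.
vₐ = √(GM · (2/rₐ − 1/a)) = √(5.412e+19 · (2/2.825e+11 − 1/1.8635e+11)) m/s ≈ 9630 m/s = 9.63 km/s.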